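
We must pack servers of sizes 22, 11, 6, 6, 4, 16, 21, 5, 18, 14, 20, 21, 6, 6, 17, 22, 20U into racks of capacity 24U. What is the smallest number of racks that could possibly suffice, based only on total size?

10

Total size = 22 + 11 + 6 + 6 + 4 + 16 + 21 + 5 + 18 + 14 + 20 + 21 + 6 + 6 + 17 + 22 + 20 = 235U.
⌈235 / 24⌉ = 10.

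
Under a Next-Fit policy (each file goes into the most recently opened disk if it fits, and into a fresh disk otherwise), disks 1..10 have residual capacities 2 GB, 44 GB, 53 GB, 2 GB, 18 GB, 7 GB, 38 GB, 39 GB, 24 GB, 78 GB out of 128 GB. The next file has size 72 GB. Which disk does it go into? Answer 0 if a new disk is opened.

10

Next-Fit only looks at disk 10, which has 78 GB free.
72 GB fits there.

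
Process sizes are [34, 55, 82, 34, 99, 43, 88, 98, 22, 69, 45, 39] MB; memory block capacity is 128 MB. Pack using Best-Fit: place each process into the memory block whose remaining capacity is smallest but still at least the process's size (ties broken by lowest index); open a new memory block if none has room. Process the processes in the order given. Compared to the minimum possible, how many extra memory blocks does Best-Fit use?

Best-Fit: [34,55,34] [82,43] [99,22] [88,39] [98] [69,45] → 6 memory blocks.
Total size 708 MB; any packing needs at least ⌈708/128⌉ = 6 memory blocks.
So 6 is already optimal.

0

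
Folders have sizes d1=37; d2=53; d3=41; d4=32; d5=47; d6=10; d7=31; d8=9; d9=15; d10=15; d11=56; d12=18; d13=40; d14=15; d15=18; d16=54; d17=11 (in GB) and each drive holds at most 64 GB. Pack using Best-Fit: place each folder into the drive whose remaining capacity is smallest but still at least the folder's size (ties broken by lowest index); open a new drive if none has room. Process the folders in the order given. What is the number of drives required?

drive 1: place d1 (37 GB), 27 GB left
drive 2: place d2 (53 GB), 11 GB left
drive 3: place d3 (41 GB), 23 GB left
drive 4: place d4 (32 GB), 32 GB left
drive 5: place d5 (47 GB), 17 GB left
drive 2: place d6 (10 GB), 1 GB left
drive 4: place d7 (31 GB), 1 GB left
drive 5: place d8 (9 GB), 8 GB left
drive 3: place d9 (15 GB), 8 GB left
drive 1: place d10 (15 GB), 12 GB left
drive 6: place d11 (56 GB), 8 GB left
drive 7: place d12 (18 GB), 46 GB left
drive 7: place d13 (40 GB), 6 GB left
drive 8: place d14 (15 GB), 49 GB left
drive 8: place d15 (18 GB), 31 GB left
drive 9: place d16 (54 GB), 10 GB left
drive 1: place d17 (11 GB), 1 GB left
Final drives: [37,15,11] [53,10] [41,15] [32,31] [47,9] [56] [18,40] [15,18] [54].

9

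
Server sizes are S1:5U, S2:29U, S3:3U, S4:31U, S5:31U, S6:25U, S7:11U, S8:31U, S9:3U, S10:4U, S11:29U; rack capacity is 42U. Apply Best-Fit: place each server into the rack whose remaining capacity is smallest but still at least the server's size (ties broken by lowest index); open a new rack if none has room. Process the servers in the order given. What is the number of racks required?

6 racks

S1 (5U) → rack 1 (remaining 37U)
S2 (29U) → rack 1 (remaining 8U)
S3 (3U) → rack 1 (remaining 5U)
S4 (31U) → rack 2 (remaining 11U)
S5 (31U) → rack 3 (remaining 11U)
S6 (25U) → rack 4 (remaining 17U)
S7 (11U) → rack 2 (remaining 0U)
S8 (31U) → rack 5 (remaining 11U)
S9 (3U) → rack 1 (remaining 2U)
S10 (4U) → rack 3 (remaining 7U)
S11 (29U) → rack 6 (remaining 13U)
Final racks: [5,29,3,3] [31,11] [31,4] [25] [31] [29].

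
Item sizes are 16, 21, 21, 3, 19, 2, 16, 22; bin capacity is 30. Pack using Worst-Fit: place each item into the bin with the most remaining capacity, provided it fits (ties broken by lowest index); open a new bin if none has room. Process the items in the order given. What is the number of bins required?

6

bin 1: place 16, 14 left
bin 2: place 21, 9 left
bin 3: place 21, 9 left
bin 1: place 3, 11 left
bin 4: place 19, 11 left
bin 1: place 2, 9 left
bin 5: place 16, 14 left
bin 6: place 22, 8 left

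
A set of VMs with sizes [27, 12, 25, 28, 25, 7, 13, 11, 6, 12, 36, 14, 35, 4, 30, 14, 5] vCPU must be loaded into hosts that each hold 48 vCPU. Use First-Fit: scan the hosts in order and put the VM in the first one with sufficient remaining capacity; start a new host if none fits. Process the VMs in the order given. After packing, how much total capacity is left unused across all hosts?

80

27 vCPU → host 1 (remaining 21 vCPU)
12 vCPU → host 1 (remaining 9 vCPU)
25 vCPU → host 2 (remaining 23 vCPU)
28 vCPU → host 3 (remaining 20 vCPU)
25 vCPU → host 4 (remaining 23 vCPU)
7 vCPU → host 1 (remaining 2 vCPU)
13 vCPU → host 2 (remaining 10 vCPU)
11 vCPU → host 3 (remaining 9 vCPU)
6 vCPU → host 2 (remaining 4 vCPU)
12 vCPU → host 4 (remaining 11 vCPU)
36 vCPU → host 5 (remaining 12 vCPU)
14 vCPU → host 6 (remaining 34 vCPU)
35 vCPU → host 7 (remaining 13 vCPU)
4 vCPU → host 2 (remaining 0 vCPU)
30 vCPU → host 6 (remaining 4 vCPU)
14 vCPU → host 8 (remaining 34 vCPU)
5 vCPU → host 3 (remaining 4 vCPU)
8 hosts × 48 vCPU = 384 vCPU; used 304 vCPU; unused 80 vCPU.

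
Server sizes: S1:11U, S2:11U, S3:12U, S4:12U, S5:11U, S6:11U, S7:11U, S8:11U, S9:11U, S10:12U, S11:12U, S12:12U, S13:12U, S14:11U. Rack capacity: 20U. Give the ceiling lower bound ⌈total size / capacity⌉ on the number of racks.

Total size = 11 + 11 + 12 + 12 + 11 + 11 + 11 + 11 + 11 + 12 + 12 + 12 + 12 + 11 = 160U.
⌈160 / 20⌉ = 8.

8 racks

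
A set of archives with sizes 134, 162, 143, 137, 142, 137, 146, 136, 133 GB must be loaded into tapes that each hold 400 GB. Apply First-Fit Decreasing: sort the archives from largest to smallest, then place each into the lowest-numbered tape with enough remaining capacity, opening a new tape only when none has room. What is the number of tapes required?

Sorted descending: 162, 146, 143, 142, 137, 137, 136, 134, 133.
162 GB → tape 1 (remaining 238 GB)
146 GB → tape 1 (remaining 92 GB)
143 GB → tape 2 (remaining 257 GB)
142 GB → tape 2 (remaining 115 GB)
137 GB → tape 3 (remaining 263 GB)
137 GB → tape 3 (remaining 126 GB)
136 GB → tape 4 (remaining 264 GB)
134 GB → tape 4 (remaining 130 GB)
133 GB → tape 5 (remaining 267 GB)
Final tapes: [162,146] [143,142] [137,137] [136,134] [133].

5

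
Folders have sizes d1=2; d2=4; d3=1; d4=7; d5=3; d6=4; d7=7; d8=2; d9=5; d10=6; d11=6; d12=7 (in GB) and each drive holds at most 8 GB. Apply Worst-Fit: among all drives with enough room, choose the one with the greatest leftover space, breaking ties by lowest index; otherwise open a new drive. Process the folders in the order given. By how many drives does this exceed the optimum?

1

Worst-Fit: [2,4,1] [7] [3,4] [7] [2,5] [6] [6] [7] → 8 drives.
Total size 54 GB; any packing needs at least ⌈54/8⌉ = 7 drives.
An optimal packing achieves that bound: [7,1] [7] [7] [6,2] [6,2] [5,3] [4,4] → 7 drives.
Excess: 8 − 7 = 1.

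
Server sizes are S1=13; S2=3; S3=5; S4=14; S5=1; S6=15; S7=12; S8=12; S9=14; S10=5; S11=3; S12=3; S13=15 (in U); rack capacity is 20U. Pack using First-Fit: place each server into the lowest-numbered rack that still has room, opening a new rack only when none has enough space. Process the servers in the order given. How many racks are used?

Put S1 (13U) in rack 1; 7U remain.
Put S2 (3U) in rack 1; 4U remain.
Put S3 (5U) in rack 2; 15U remain.
Put S4 (14U) in rack 2; 1U remain.
Put S5 (1U) in rack 1; 3U remain.
Put S6 (15U) in rack 3; 5U remain.
Put S7 (12U) in rack 4; 8U remain.
Put S8 (12U) in rack 5; 8U remain.
Put S9 (14U) in rack 6; 6U remain.
Put S10 (5U) in rack 3; 0U remain.
Put S11 (3U) in rack 1; 0U remain.
Put S12 (3U) in rack 4; 5U remain.
Put S13 (15U) in rack 7; 5U remain.
Final racks: [13,3,1,3] [5,14] [15,5] [12,3] [12] [14] [15].

7 racks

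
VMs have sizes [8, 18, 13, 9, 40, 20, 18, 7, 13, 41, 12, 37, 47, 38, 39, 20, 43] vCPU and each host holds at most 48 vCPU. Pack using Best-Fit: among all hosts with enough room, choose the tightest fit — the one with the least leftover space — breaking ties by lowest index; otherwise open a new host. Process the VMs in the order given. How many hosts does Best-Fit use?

10 hosts

Put 8 vCPU in host 1; 40 vCPU remain.
Put 18 vCPU in host 1; 22 vCPU remain.
Put 13 vCPU in host 1; 9 vCPU remain.
Put 9 vCPU in host 1; 0 vCPU remain.
Put 40 vCPU in host 2; 8 vCPU remain.
Put 20 vCPU in host 3; 28 vCPU remain.
Put 18 vCPU in host 3; 10 vCPU remain.
Put 7 vCPU in host 2; 1 vCPU remain.
Put 13 vCPU in host 4; 35 vCPU remain.
Put 41 vCPU in host 5; 7 vCPU remain.
Put 12 vCPU in host 4; 23 vCPU remain.
Put 37 vCPU in host 6; 11 vCPU remain.
Put 47 vCPU in host 7; 1 vCPU remain.
Put 38 vCPU in host 8; 10 vCPU remain.
Put 39 vCPU in host 9; 9 vCPU remain.
Put 20 vCPU in host 4; 3 vCPU remain.
Put 43 vCPU in host 10; 5 vCPU remain.
Final hosts: [8,18,13,9] [40,7] [20,18] [13,12,20] [41] [37] [47] [38] [39] [43].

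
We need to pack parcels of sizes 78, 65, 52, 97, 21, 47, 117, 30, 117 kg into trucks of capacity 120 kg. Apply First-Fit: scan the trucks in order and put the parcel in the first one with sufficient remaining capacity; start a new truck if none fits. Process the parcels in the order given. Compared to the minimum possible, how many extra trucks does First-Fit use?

0

First-Fit: [78,21] [65,52] [97] [47,30] [117] [117] → 6 trucks.
Total size 624 kg; any packing needs at least ⌈624/120⌉ = 6 trucks.
So 6 is already optimal.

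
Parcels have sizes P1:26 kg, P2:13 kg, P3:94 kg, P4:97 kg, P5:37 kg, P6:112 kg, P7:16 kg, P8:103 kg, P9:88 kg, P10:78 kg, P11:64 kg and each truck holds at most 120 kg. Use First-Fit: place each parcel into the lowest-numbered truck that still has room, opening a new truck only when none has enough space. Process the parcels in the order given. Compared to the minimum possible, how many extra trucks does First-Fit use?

First-Fit: [26,13,37,16] [94] [97] [112] [103] [88] [78] [64] → 8 trucks.
Total size 728 kg; any packing needs at least ⌈728/120⌉ = 7 trucks.
An optimal packing achieves that bound: [112] [103,16] [97,13] [94,26] [88] [78,37] [64] → 7 trucks.
Excess: 8 − 7 = 1.

1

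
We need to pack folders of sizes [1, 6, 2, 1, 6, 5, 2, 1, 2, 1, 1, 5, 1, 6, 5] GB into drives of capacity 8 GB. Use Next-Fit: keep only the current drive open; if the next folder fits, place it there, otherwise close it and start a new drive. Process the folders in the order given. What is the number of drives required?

8

drive 1: place 1 GB, 7 GB left
drive 1: place 6 GB, 1 GB left
drive 2: place 2 GB, 6 GB left
drive 2: place 1 GB, 5 GB left
drive 3: place 6 GB, 2 GB left
drive 4: place 5 GB, 3 GB left
drive 4: place 2 GB, 1 GB left
drive 4: place 1 GB, 0 GB left
drive 5: place 2 GB, 6 GB left
drive 5: place 1 GB, 5 GB left
drive 5: place 1 GB, 4 GB left
drive 6: place 5 GB, 3 GB left
drive 6: place 1 GB, 2 GB left
drive 7: place 6 GB, 2 GB left
drive 8: place 5 GB, 3 GB left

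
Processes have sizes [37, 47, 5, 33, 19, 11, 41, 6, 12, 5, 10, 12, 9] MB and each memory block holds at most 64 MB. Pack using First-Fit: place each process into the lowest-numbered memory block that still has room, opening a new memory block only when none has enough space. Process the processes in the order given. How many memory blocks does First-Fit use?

memory block 1: place 37 MB, 27 MB left
memory block 2: place 47 MB, 17 MB left
memory block 1: place 5 MB, 22 MB left
memory block 3: place 33 MB, 31 MB left
memory block 1: place 19 MB, 3 MB left
memory block 2: place 11 MB, 6 MB left
memory block 4: place 41 MB, 23 MB left
memory block 2: place 6 MB, 0 MB left
memory block 3: place 12 MB, 19 MB left
memory block 3: place 5 MB, 14 MB left
memory block 3: place 10 MB, 4 MB left
memory block 4: place 12 MB, 11 MB left
memory block 4: place 9 MB, 2 MB left

4 memory blocks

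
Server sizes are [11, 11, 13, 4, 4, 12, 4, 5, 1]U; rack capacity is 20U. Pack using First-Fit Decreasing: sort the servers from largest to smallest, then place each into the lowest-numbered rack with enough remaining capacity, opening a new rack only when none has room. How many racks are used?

4 racks

Sorted descending: 13, 12, 11, 11, 5, 4, 4, 4, 1.
13U → rack 1 (remaining 7U)
12U → rack 2 (remaining 8U)
11U → rack 3 (remaining 9U)
11U → rack 4 (remaining 9U)
5U → rack 1 (remaining 2U)
4U → rack 2 (remaining 4U)
4U → rack 2 (remaining 0U)
4U → rack 3 (remaining 5U)
1U → rack 1 (remaining 1U)
Final racks: [13,5,1] [12,4,4] [11,4] [11].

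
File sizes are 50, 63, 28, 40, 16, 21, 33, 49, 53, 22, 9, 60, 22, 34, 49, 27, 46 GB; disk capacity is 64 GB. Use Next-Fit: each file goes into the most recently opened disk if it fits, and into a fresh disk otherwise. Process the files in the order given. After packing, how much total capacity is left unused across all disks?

disk 1: place 50 GB, 14 GB left
disk 2: place 63 GB, 1 GB left
disk 3: place 28 GB, 36 GB left
disk 4: place 40 GB, 24 GB left
disk 4: place 16 GB, 8 GB left
disk 5: place 21 GB, 43 GB left
disk 5: place 33 GB, 10 GB left
disk 6: place 49 GB, 15 GB left
disk 7: place 53 GB, 11 GB left
disk 8: place 22 GB, 42 GB left
disk 8: place 9 GB, 33 GB left
disk 9: place 60 GB, 4 GB left
disk 10: place 22 GB, 42 GB left
disk 10: place 34 GB, 8 GB left
disk 11: place 49 GB, 15 GB left
disk 12: place 27 GB, 37 GB left
disk 13: place 46 GB, 18 GB left
13 disks × 64 GB = 832 GB; used 622 GB; unused 210 GB.

210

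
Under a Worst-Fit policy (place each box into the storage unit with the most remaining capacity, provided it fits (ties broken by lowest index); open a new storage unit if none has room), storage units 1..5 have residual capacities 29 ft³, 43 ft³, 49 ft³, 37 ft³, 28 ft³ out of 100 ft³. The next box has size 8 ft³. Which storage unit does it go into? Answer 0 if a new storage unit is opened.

3

Storage units with room: storage unit 1 (29 ft³), storage unit 2 (43 ft³), storage unit 3 (49 ft³), storage unit 4 (37 ft³), storage unit 5 (28 ft³).
Most room is storage unit 3 with 49 ft³ free.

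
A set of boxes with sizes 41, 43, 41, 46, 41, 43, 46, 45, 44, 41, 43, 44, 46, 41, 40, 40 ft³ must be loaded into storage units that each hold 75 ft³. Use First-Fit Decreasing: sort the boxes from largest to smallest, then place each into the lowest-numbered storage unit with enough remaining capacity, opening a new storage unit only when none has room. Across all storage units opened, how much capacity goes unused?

Sorted descending: 46, 46, 46, 45, 44, 44, 43, 43, 43, 41, 41, 41, 41, 41, 40, 40.
Put 46 ft³ in storage unit 1; 29 ft³ remain.
Put 46 ft³ in storage unit 2; 29 ft³ remain.
Put 46 ft³ in storage unit 3; 29 ft³ remain.
Put 45 ft³ in storage unit 4; 30 ft³ remain.
Put 44 ft³ in storage unit 5; 31 ft³ remain.
Put 44 ft³ in storage unit 6; 31 ft³ remain.
Put 43 ft³ in storage unit 7; 32 ft³ remain.
Put 43 ft³ in storage unit 8; 32 ft³ remain.
Put 43 ft³ in storage unit 9; 32 ft³ remain.
Put 41 ft³ in storage unit 10; 34 ft³ remain.
Put 41 ft³ in storage unit 11; 34 ft³ remain.
Put 41 ft³ in storage unit 12; 34 ft³ remain.
Put 41 ft³ in storage unit 13; 34 ft³ remain.
Put 41 ft³ in storage unit 14; 34 ft³ remain.
Put 40 ft³ in storage unit 15; 35 ft³ remain.
Put 40 ft³ in storage unit 16; 35 ft³ remain.
16 storage units × 75 ft³ = 1200 ft³; used 685 ft³; unused 515 ft³.

515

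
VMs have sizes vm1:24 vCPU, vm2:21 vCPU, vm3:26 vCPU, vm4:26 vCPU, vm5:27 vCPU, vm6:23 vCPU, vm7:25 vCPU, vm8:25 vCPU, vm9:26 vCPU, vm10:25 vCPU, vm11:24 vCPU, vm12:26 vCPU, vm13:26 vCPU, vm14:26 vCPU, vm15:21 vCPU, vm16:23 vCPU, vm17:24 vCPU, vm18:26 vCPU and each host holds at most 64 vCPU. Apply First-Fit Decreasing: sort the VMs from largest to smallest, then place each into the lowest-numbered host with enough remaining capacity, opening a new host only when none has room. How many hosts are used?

9 hosts

Sorted descending: 27, 26, 26, 26, 26, 26, 26, 26, 25, 25, 25, 24, 24, 24, 23, 23, 21, 21.
27 vCPU → host 1 (remaining 37 vCPU)
26 vCPU → host 1 (remaining 11 vCPU)
26 vCPU → host 2 (remaining 38 vCPU)
26 vCPU → host 2 (remaining 12 vCPU)
26 vCPU → host 3 (remaining 38 vCPU)
26 vCPU → host 3 (remaining 12 vCPU)
26 vCPU → host 4 (remaining 38 vCPU)
26 vCPU → host 4 (remaining 12 vCPU)
25 vCPU → host 5 (remaining 39 vCPU)
25 vCPU → host 5 (remaining 14 vCPU)
25 vCPU → host 6 (remaining 39 vCPU)
24 vCPU → host 6 (remaining 15 vCPU)
24 vCPU → host 7 (remaining 40 vCPU)
24 vCPU → host 7 (remaining 16 vCPU)
23 vCPU → host 8 (remaining 41 vCPU)
23 vCPU → host 8 (remaining 18 vCPU)
21 vCPU → host 9 (remaining 43 vCPU)
21 vCPU → host 9 (remaining 22 vCPU)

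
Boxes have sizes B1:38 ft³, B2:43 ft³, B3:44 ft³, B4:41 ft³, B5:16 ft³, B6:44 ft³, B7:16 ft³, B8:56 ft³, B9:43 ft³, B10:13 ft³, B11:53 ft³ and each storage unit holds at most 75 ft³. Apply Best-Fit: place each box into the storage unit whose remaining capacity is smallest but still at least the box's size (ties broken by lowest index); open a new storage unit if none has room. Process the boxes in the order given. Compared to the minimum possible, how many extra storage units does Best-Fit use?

Best-Fit: [38] [43] [44,16,13] [41] [44,16] [56] [43] [53] → 8 storage units.
8 boxes exceed 37.5 ft³ (half the capacity), and no two of those can share a storage unit, so at least 8 storage units are needed.
So 8 is already optimal.

0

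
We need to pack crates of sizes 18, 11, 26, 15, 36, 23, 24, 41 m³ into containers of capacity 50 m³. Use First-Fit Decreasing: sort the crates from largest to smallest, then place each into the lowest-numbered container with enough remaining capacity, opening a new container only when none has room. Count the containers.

5 containers

Sorted descending: 41, 36, 26, 24, 23, 18, 15, 11.
41 m³ → container 1 (remaining 9 m³)
36 m³ → container 2 (remaining 14 m³)
26 m³ → container 3 (remaining 24 m³)
24 m³ → container 3 (remaining 0 m³)
23 m³ → container 4 (remaining 27 m³)
18 m³ → container 4 (remaining 9 m³)
15 m³ → container 5 (remaining 35 m³)
11 m³ → container 2 (remaining 3 m³)
Final containers: [41] [36,11] [26,24] [23,18] [15].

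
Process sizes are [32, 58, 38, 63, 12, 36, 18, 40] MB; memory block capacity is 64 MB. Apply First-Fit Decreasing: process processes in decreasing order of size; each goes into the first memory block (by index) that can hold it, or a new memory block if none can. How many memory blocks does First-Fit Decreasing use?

Sorted descending: 63, 58, 40, 38, 36, 32, 18, 12.
memory block 1: place 63 MB, 1 MB left
memory block 2: place 58 MB, 6 MB left
memory block 3: place 40 MB, 24 MB left
memory block 4: place 38 MB, 26 MB left
memory block 5: place 36 MB, 28 MB left
memory block 6: place 32 MB, 32 MB left
memory block 3: place 18 MB, 6 MB left
memory block 4: place 12 MB, 14 MB left
Final memory blocks: [63] [58] [40,18] [38,12] [36] [32].

6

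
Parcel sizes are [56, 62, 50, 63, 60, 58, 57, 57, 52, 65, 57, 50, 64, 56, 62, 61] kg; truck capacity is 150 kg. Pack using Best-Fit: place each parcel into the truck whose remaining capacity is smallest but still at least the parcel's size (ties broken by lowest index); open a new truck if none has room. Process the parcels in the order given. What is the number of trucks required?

Put 56 kg in truck 1; 94 kg remain.
Put 62 kg in truck 1; 32 kg remain.
Put 50 kg in truck 2; 100 kg remain.
Put 63 kg in truck 2; 37 kg remain.
Put 60 kg in truck 3; 90 kg remain.
Put 58 kg in truck 3; 32 kg remain.
Put 57 kg in truck 4; 93 kg remain.
Put 57 kg in truck 4; 36 kg remain.
Put 52 kg in truck 5; 98 kg remain.
Put 65 kg in truck 5; 33 kg remain.
Put 57 kg in truck 6; 93 kg remain.
Put 50 kg in truck 6; 43 kg remain.
Put 64 kg in truck 7; 86 kg remain.
Put 56 kg in truck 7; 30 kg remain.
Put 62 kg in truck 8; 88 kg remain.
Put 61 kg in truck 8; 27 kg remain.
Final trucks: [56,62] [50,63] [60,58] [57,57] [52,65] [57,50] [64,56] [62,61].

8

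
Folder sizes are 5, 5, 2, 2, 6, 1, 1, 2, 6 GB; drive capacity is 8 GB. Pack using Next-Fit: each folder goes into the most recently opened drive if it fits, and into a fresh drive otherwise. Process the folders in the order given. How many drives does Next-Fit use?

drive 1: place 5 GB, 3 GB left
drive 2: place 5 GB, 3 GB left
drive 2: place 2 GB, 1 GB left
drive 3: place 2 GB, 6 GB left
drive 3: place 6 GB, 0 GB left
drive 4: place 1 GB, 7 GB left
drive 4: place 1 GB, 6 GB left
drive 4: place 2 GB, 4 GB left
drive 5: place 6 GB, 2 GB left
Final drives: [5] [5,2] [2,6] [1,1,2] [6].

5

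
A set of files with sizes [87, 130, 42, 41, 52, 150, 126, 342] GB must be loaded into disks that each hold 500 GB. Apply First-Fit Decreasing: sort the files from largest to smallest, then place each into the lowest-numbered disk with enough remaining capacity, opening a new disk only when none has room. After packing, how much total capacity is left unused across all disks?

Sorted descending: 342, 150, 130, 126, 87, 52, 42, 41.
342 GB → disk 1 (remaining 158 GB)
150 GB → disk 1 (remaining 8 GB)
130 GB → disk 2 (remaining 370 GB)
126 GB → disk 2 (remaining 244 GB)
87 GB → disk 2 (remaining 157 GB)
52 GB → disk 2 (remaining 105 GB)
42 GB → disk 2 (remaining 63 GB)
41 GB → disk 2 (remaining 22 GB)
2 disks × 500 GB = 1000 GB; used 970 GB; unused 30 GB.

30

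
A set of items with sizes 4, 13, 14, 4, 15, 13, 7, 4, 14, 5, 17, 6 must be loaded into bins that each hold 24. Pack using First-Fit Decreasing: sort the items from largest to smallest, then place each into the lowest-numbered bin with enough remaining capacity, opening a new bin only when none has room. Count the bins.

Sorted descending: 17, 15, 14, 14, 13, 13, 7, 6, 5, 4, 4, 4.
17 → bin 1 (remaining 7)
15 → bin 2 (remaining 9)
14 → bin 3 (remaining 10)
14 → bin 4 (remaining 10)
13 → bin 5 (remaining 11)
13 → bin 6 (remaining 11)
7 → bin 1 (remaining 0)
6 → bin 2 (remaining 3)
5 → bin 3 (remaining 5)
4 → bin 3 (remaining 1)
4 → bin 4 (remaining 6)
4 → bin 4 (remaining 2)
Final bins: [17,7] [15,6] [14,5,4] [14,4,4] [13] [13].

6 bins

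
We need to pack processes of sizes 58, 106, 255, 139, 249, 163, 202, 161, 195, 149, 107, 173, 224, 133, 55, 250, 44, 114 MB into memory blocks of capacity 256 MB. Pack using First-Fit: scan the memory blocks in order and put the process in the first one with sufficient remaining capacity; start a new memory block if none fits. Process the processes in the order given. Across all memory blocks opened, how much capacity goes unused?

58 MB → memory block 1 (remaining 198 MB)
106 MB → memory block 1 (remaining 92 MB)
255 MB → memory block 2 (remaining 1 MB)
139 MB → memory block 3 (remaining 117 MB)
249 MB → memory block 4 (remaining 7 MB)
163 MB → memory block 5 (remaining 93 MB)
202 MB → memory block 6 (remaining 54 MB)
161 MB → memory block 7 (remaining 95 MB)
195 MB → memory block 8 (remaining 61 MB)
149 MB → memory block 9 (remaining 107 MB)
107 MB → memory block 3 (remaining 10 MB)
173 MB → memory block 10 (remaining 83 MB)
224 MB → memory block 11 (remaining 32 MB)
133 MB → memory block 12 (remaining 123 MB)
55 MB → memory block 1 (remaining 37 MB)
250 MB → memory block 13 (remaining 6 MB)
44 MB → memory block 5 (remaining 49 MB)
114 MB → memory block 12 (remaining 9 MB)
13 memory blocks × 256 MB = 3328 MB; used 2777 MB; unused 551 MB.

551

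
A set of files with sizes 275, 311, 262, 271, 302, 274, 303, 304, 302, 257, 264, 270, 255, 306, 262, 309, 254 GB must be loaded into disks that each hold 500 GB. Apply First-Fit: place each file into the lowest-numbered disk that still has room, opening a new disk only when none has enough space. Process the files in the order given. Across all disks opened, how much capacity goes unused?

Put 275 GB in disk 1; 225 GB remain.
Put 311 GB in disk 2; 189 GB remain.
Put 262 GB in disk 3; 238 GB remain.
Put 271 GB in disk 4; 229 GB remain.
Put 302 GB in disk 5; 198 GB remain.
Put 274 GB in disk 6; 226 GB remain.
Put 303 GB in disk 7; 197 GB remain.
Put 304 GB in disk 8; 196 GB remain.
Put 302 GB in disk 9; 198 GB remain.
Put 257 GB in disk 10; 243 GB remain.
Put 264 GB in disk 11; 236 GB remain.
Put 270 GB in disk 12; 230 GB remain.
Put 255 GB in disk 13; 245 GB remain.
Put 306 GB in disk 14; 194 GB remain.
Put 262 GB in disk 15; 238 GB remain.
Put 309 GB in disk 16; 191 GB remain.
Put 254 GB in disk 17; 246 GB remain.
17 disks × 500 GB = 8500 GB; used 4781 GB; unused 3719 GB.

3719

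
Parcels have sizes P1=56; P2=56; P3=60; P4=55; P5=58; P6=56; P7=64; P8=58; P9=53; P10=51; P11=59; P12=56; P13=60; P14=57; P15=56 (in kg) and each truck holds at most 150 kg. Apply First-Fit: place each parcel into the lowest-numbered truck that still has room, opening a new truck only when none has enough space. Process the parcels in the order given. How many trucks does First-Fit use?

8

P1 (56 kg) → truck 1 (remaining 94 kg)
P2 (56 kg) → truck 1 (remaining 38 kg)
P3 (60 kg) → truck 2 (remaining 90 kg)
P4 (55 kg) → truck 2 (remaining 35 kg)
P5 (58 kg) → truck 3 (remaining 92 kg)
P6 (56 kg) → truck 3 (remaining 36 kg)
P7 (64 kg) → truck 4 (remaining 86 kg)
P8 (58 kg) → truck 4 (remaining 28 kg)
P9 (53 kg) → truck 5 (remaining 97 kg)
P10 (51 kg) → truck 5 (remaining 46 kg)
P11 (59 kg) → truck 6 (remaining 91 kg)
P12 (56 kg) → truck 6 (remaining 35 kg)
P13 (60 kg) → truck 7 (remaining 90 kg)
P14 (57 kg) → truck 7 (remaining 33 kg)
P15 (56 kg) → truck 8 (remaining 94 kg)
Final trucks: [56,56] [60,55] [58,56] [64,58] [53,51] [59,56] [60,57] [56].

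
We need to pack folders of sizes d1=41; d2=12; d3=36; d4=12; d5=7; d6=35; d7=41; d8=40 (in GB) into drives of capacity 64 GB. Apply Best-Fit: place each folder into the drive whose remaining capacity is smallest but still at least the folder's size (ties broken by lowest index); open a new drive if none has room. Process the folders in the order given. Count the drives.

5

drive 1: place d1 (41 GB), 23 GB left
drive 1: place d2 (12 GB), 11 GB left
drive 2: place d3 (36 GB), 28 GB left
drive 2: place d4 (12 GB), 16 GB left
drive 1: place d5 (7 GB), 4 GB left
drive 3: place d6 (35 GB), 29 GB left
drive 4: place d7 (41 GB), 23 GB left
drive 5: place d8 (40 GB), 24 GB left
Final drives: [41,12,7] [36,12] [35] [41] [40].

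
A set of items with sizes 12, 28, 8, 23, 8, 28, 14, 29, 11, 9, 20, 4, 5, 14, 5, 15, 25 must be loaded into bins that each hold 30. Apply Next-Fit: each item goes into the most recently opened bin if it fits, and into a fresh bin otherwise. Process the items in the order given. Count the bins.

12 → bin 1 (remaining 18)
28 → bin 2 (remaining 2)
8 → bin 3 (remaining 22)
23 → bin 4 (remaining 7)
8 → bin 5 (remaining 22)
28 → bin 6 (remaining 2)
14 → bin 7 (remaining 16)
29 → bin 8 (remaining 1)
11 → bin 9 (remaining 19)
9 → bin 9 (remaining 10)
20 → bin 10 (remaining 10)
4 → bin 10 (remaining 6)
5 → bin 10 (remaining 1)
14 → bin 11 (remaining 16)
5 → bin 11 (remaining 11)
15 → bin 12 (remaining 15)
25 → bin 13 (remaining 5)

13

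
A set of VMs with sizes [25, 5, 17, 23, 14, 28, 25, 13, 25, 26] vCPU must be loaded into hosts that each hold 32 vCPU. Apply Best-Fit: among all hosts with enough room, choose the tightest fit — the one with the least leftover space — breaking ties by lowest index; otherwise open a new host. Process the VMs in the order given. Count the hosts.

25 vCPU → host 1 (remaining 7 vCPU)
5 vCPU → host 1 (remaining 2 vCPU)
17 vCPU → host 2 (remaining 15 vCPU)
23 vCPU → host 3 (remaining 9 vCPU)
14 vCPU → host 2 (remaining 1 vCPU)
28 vCPU → host 4 (remaining 4 vCPU)
25 vCPU → host 5 (remaining 7 vCPU)
13 vCPU → host 6 (remaining 19 vCPU)
25 vCPU → host 7 (remaining 7 vCPU)
26 vCPU → host 8 (remaining 6 vCPU)

8 hosts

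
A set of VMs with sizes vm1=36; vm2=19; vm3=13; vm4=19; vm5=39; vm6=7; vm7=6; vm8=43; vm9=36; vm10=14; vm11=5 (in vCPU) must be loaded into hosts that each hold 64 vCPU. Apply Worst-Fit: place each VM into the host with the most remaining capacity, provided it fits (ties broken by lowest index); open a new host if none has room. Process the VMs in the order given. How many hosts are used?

5 hosts

vm1 (36 vCPU) → host 1 (remaining 28 vCPU)
vm2 (19 vCPU) → host 1 (remaining 9 vCPU)
vm3 (13 vCPU) → host 2 (remaining 51 vCPU)
vm4 (19 vCPU) → host 2 (remaining 32 vCPU)
vm5 (39 vCPU) → host 3 (remaining 25 vCPU)
vm6 (7 vCPU) → host 2 (remaining 25 vCPU)
vm7 (6 vCPU) → host 2 (remaining 19 vCPU)
vm8 (43 vCPU) → host 4 (remaining 21 vCPU)
vm9 (36 vCPU) → host 5 (remaining 28 vCPU)
vm10 (14 vCPU) → host 5 (remaining 14 vCPU)
vm11 (5 vCPU) → host 3 (remaining 20 vCPU)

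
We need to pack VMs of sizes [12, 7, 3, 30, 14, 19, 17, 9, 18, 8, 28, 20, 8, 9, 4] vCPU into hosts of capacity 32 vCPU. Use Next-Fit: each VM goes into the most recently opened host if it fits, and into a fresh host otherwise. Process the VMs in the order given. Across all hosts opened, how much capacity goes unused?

host 1: place 12 vCPU, 20 vCPU left
host 1: place 7 vCPU, 13 vCPU left
host 1: place 3 vCPU, 10 vCPU left
host 2: place 30 vCPU, 2 vCPU left
host 3: place 14 vCPU, 18 vCPU left
host 4: place 19 vCPU, 13 vCPU left
host 5: place 17 vCPU, 15 vCPU left
host 5: place 9 vCPU, 6 vCPU left
host 6: place 18 vCPU, 14 vCPU left
host 6: place 8 vCPU, 6 vCPU left
host 7: place 28 vCPU, 4 vCPU left
host 8: place 20 vCPU, 12 vCPU left
host 8: place 8 vCPU, 4 vCPU left
host 9: place 9 vCPU, 23 vCPU left
host 9: place 4 vCPU, 19 vCPU left
9 hosts × 32 vCPU = 288 vCPU; used 206 vCPU; unused 82 vCPU.

82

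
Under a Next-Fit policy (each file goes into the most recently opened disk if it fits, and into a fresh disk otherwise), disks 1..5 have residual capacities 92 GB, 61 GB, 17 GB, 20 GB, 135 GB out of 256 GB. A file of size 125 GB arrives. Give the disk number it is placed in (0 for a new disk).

5

Next-Fit only looks at disk 5, which has 135 GB free.
125 GB fits there.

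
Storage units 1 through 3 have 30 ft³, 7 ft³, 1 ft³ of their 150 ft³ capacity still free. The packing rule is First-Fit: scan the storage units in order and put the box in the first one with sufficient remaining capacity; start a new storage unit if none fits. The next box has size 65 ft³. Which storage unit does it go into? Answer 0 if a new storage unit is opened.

0

No storage unit has ≥ 65 ft³ free, so a new storage unit is opened.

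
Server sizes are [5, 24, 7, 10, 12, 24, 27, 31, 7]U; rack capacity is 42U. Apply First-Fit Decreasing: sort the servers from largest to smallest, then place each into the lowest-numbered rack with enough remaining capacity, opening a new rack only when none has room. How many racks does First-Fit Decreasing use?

Sorted descending: 31, 27, 24, 24, 12, 10, 7, 7, 5.
rack 1: place 31U, 11U left
rack 2: place 27U, 15U left
rack 3: place 24U, 18U left
rack 4: place 24U, 18U left
rack 2: place 12U, 3U left
rack 1: place 10U, 1U left
rack 3: place 7U, 11U left
rack 3: place 7U, 4U left
rack 4: place 5U, 13U left
Final racks: [31,10] [27,12] [24,7,7] [24,5].

4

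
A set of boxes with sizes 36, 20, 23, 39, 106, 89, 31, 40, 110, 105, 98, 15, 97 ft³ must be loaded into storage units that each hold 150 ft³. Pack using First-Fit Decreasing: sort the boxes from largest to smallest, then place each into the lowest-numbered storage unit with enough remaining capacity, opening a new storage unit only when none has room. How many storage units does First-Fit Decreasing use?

Sorted descending: 110, 106, 105, 98, 97, 89, 40, 39, 36, 31, 23, 20, 15.
storage unit 1: place 110 ft³, 40 ft³ left
storage unit 2: place 106 ft³, 44 ft³ left
storage unit 3: place 105 ft³, 45 ft³ left
storage unit 4: place 98 ft³, 52 ft³ left
storage unit 5: place 97 ft³, 53 ft³ left
storage unit 6: place 89 ft³, 61 ft³ left
storage unit 1: place 40 ft³, 0 ft³ left
storage unit 2: place 39 ft³, 5 ft³ left
storage unit 3: place 36 ft³, 9 ft³ left
storage unit 4: place 31 ft³, 21 ft³ left
storage unit 5: place 23 ft³, 30 ft³ left
storage unit 4: place 20 ft³, 1 ft³ left
storage unit 5: place 15 ft³, 15 ft³ left
Final storage units: [110,40] [106,39] [105,36] [98,31,20] [97,23,15] [89].

6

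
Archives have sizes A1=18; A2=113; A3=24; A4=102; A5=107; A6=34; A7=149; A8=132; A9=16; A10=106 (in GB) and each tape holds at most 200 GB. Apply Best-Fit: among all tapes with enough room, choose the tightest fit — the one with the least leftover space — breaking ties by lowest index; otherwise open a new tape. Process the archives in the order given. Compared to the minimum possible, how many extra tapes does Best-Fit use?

0

Best-Fit: [18,113,24,34] [102] [107] [149,16] [132] [106] → 6 tapes.
6 archives exceed 100 GB (half the capacity), and no two of those can share a tape, so at least 6 tapes are needed.
So 6 is already optimal.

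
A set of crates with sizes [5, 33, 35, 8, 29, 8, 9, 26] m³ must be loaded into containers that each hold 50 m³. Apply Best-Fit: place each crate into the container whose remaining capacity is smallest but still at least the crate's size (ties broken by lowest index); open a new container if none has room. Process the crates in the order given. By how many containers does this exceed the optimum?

Best-Fit: [5,33,8] [35,8] [29,9] [26] → 4 containers.
Total size 153 m³; any packing needs at least ⌈153/50⌉ = 4 containers.
So 4 is already optimal.

0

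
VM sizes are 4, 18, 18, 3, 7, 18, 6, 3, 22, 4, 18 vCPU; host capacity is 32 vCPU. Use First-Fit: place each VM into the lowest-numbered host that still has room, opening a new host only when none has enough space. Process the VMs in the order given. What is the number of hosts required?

Put 4 vCPU in host 1; 28 vCPU remain.
Put 18 vCPU in host 1; 10 vCPU remain.
Put 18 vCPU in host 2; 14 vCPU remain.
Put 3 vCPU in host 1; 7 vCPU remain.
Put 7 vCPU in host 1; 0 vCPU remain.
Put 18 vCPU in host 3; 14 vCPU remain.
Put 6 vCPU in host 2; 8 vCPU remain.
Put 3 vCPU in host 2; 5 vCPU remain.
Put 22 vCPU in host 4; 10 vCPU remain.
Put 4 vCPU in host 2; 1 vCPU remain.
Put 18 vCPU in host 5; 14 vCPU remain.

5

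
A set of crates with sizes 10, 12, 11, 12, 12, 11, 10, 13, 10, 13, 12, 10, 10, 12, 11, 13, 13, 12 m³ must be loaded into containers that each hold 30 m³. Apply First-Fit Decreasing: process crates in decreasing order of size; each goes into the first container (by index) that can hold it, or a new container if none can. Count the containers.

Sorted descending: 13, 13, 13, 13, 12, 12, 12, 12, 12, 12, 11, 11, 11, 10, 10, 10, 10, 10.
Put 13 m³ in container 1; 17 m³ remain.
Put 13 m³ in container 1; 4 m³ remain.
Put 13 m³ in container 2; 17 m³ remain.
Put 13 m³ in container 2; 4 m³ remain.
Put 12 m³ in container 3; 18 m³ remain.
Put 12 m³ in container 3; 6 m³ remain.
Put 12 m³ in container 4; 18 m³ remain.
Put 12 m³ in container 4; 6 m³ remain.
Put 12 m³ in container 5; 18 m³ remain.
Put 12 m³ in container 5; 6 m³ remain.
Put 11 m³ in container 6; 19 m³ remain.
Put 11 m³ in container 6; 8 m³ remain.
Put 11 m³ in container 7; 19 m³ remain.
Put 10 m³ in container 7; 9 m³ remain.
Put 10 m³ in container 8; 20 m³ remain.
Put 10 m³ in container 8; 10 m³ remain.
Put 10 m³ in container 8; 0 m³ remain.
Put 10 m³ in container 9; 20 m³ remain.
Final containers: [13,13] [13,13] [12,12] [12,12] [12,12] [11,11] [11,10] [10,10,10] [10].

9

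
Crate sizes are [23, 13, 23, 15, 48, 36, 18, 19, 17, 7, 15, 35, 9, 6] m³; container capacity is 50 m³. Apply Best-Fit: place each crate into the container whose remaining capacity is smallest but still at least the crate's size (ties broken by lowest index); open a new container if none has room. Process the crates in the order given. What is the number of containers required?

7

container 1: place 23 m³, 27 m³ left
container 1: place 13 m³, 14 m³ left
container 2: place 23 m³, 27 m³ left
container 2: place 15 m³, 12 m³ left
container 3: place 48 m³, 2 m³ left
container 4: place 36 m³, 14 m³ left
container 5: place 18 m³, 32 m³ left
container 5: place 19 m³, 13 m³ left
container 6: place 17 m³, 33 m³ left
container 2: place 7 m³, 5 m³ left
container 6: place 15 m³, 18 m³ left
container 7: place 35 m³, 15 m³ left
container 5: place 9 m³, 4 m³ left
container 1: place 6 m³, 8 m³ left
Final containers: [23,13,6] [23,15,7] [48] [36] [18,19,9] [17,15] [35].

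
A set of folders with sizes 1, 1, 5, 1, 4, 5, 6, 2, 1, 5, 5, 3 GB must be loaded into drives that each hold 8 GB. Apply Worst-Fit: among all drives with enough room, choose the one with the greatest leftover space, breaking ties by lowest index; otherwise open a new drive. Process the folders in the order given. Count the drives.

6

drive 1: place 1 GB, 7 GB left
drive 1: place 1 GB, 6 GB left
drive 1: place 5 GB, 1 GB left
drive 1: place 1 GB, 0 GB left
drive 2: place 4 GB, 4 GB left
drive 3: place 5 GB, 3 GB left
drive 4: place 6 GB, 2 GB left
drive 2: place 2 GB, 2 GB left
drive 3: place 1 GB, 2 GB left
drive 5: place 5 GB, 3 GB left
drive 6: place 5 GB, 3 GB left
drive 5: place 3 GB, 0 GB left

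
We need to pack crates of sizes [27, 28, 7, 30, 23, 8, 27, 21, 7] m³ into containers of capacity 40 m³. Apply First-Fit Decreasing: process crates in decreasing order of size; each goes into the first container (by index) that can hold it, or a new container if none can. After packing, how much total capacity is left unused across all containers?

62

Sorted descending: 30, 28, 27, 27, 23, 21, 8, 7, 7.
30 m³ → container 1 (remaining 10 m³)
28 m³ → container 2 (remaining 12 m³)
27 m³ → container 3 (remaining 13 m³)
27 m³ → container 4 (remaining 13 m³)
23 m³ → container 5 (remaining 17 m³)
21 m³ → container 6 (remaining 19 m³)
8 m³ → container 1 (remaining 2 m³)
7 m³ → container 2 (remaining 5 m³)
7 m³ → container 3 (remaining 6 m³)
6 containers × 40 m³ = 240 m³; used 178 m³; unused 62 m³.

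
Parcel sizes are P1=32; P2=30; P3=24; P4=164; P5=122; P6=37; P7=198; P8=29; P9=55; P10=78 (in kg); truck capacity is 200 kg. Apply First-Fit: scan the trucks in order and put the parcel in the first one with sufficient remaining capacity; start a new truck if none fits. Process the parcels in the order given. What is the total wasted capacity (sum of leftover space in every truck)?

231

Put P1 (32 kg) in truck 1; 168 kg remain.
Put P2 (30 kg) in truck 1; 138 kg remain.
Put P3 (24 kg) in truck 1; 114 kg remain.
Put P4 (164 kg) in truck 2; 36 kg remain.
Put P5 (122 kg) in truck 3; 78 kg remain.
Put P6 (37 kg) in truck 1; 77 kg remain.
Put P7 (198 kg) in truck 4; 2 kg remain.
Put P8 (29 kg) in truck 1; 48 kg remain.
Put P9 (55 kg) in truck 3; 23 kg remain.
Put P10 (78 kg) in truck 5; 122 kg remain.
5 trucks × 200 kg = 1000 kg; used 769 kg; unused 231 kg.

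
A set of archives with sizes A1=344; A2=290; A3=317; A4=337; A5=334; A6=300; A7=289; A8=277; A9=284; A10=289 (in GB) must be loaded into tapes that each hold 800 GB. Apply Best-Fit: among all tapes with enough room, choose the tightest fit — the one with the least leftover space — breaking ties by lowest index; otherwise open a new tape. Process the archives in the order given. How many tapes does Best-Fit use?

Put A1 (344 GB) in tape 1; 456 GB remain.
Put A2 (290 GB) in tape 1; 166 GB remain.
Put A3 (317 GB) in tape 2; 483 GB remain.
Put A4 (337 GB) in tape 2; 146 GB remain.
Put A5 (334 GB) in tape 3; 466 GB remain.
Put A6 (300 GB) in tape 3; 166 GB remain.
Put A7 (289 GB) in tape 4; 511 GB remain.
Put A8 (277 GB) in tape 4; 234 GB remain.
Put A9 (284 GB) in tape 5; 516 GB remain.
Put A10 (289 GB) in tape 5; 227 GB remain.

5 tapes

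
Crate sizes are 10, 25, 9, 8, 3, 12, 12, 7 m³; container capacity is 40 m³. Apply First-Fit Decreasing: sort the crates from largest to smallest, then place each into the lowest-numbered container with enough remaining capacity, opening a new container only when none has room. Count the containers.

3

Sorted descending: 25, 12, 12, 10, 9, 8, 7, 3.
25 m³ → container 1 (remaining 15 m³)
12 m³ → container 1 (remaining 3 m³)
12 m³ → container 2 (remaining 28 m³)
10 m³ → container 2 (remaining 18 m³)
9 m³ → container 2 (remaining 9 m³)
8 m³ → container 2 (remaining 1 m³)
7 m³ → container 3 (remaining 33 m³)
3 m³ → container 1 (remaining 0 m³)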